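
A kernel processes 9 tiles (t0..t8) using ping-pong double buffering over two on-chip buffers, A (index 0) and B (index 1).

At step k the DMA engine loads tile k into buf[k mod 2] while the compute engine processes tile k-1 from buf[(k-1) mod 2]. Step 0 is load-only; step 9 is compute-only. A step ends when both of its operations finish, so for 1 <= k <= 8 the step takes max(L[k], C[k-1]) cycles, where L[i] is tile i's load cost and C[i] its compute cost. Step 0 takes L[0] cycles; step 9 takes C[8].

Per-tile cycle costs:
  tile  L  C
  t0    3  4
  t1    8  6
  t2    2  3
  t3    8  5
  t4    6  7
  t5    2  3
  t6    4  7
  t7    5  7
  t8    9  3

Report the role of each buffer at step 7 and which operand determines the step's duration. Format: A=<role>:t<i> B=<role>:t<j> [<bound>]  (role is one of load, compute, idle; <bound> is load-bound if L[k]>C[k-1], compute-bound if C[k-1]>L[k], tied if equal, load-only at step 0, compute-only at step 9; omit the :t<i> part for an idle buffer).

[0] DMA t0→A (3c) ∥ CU idle ⇒ 3c, clock 3
[1] DMA t1→B (8c) ∥ CU A:t0 (4c) ⇒ 8c, clock 11
[2] DMA t2→A (2c) ∥ CU B:t1 (6c) ⇒ 6c, clock 17
[3] DMA t3→B (8c) ∥ CU A:t2 (3c) ⇒ 8c, clock 25
[4] DMA t4→A (6c) ∥ CU B:t3 (5c) ⇒ 6c, clock 31
[5] DMA t5→B (2c) ∥ CU A:t4 (7c) ⇒ 7c, clock 38
[6] DMA t6→A (4c) ∥ CU B:t5 (3c) ⇒ 4c, clock 42
[7] DMA t7→B (5c) ∥ CU A:t6 (7c) ⇒ 7c, clock 49
[8] DMA t8→A (9c) ∥ CU B:t7 (7c) ⇒ 9c, clock 58
[9] DMA idle ∥ CU A:t8 (3c) ⇒ 3c, clock 61

step 7: A=compute:t6 B=load:t7 [compute-bound]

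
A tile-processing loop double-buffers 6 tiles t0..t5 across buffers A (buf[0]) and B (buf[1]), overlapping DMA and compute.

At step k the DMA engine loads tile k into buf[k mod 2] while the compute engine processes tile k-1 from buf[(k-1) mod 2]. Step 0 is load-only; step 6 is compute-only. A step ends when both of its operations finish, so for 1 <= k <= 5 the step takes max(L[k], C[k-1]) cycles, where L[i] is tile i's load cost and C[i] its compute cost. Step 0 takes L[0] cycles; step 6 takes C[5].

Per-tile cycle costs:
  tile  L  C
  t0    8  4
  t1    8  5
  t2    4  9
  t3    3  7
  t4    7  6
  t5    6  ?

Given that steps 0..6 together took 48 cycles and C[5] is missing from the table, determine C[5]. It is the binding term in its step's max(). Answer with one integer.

C[5] = 5

step 0 → dur = L[0]=8 = 8
step 1 → dur = max(L[1]=8, C[0]=4) = 8
step 2 → dur = max(L[2]=4, C[1]=5) = 5
step 3 → dur = max(L[3]=3, C[2]=9) = 9
step 4 → dur = max(L[4]=7, C[3]=7) = 7
step 5 → dur = max(L[5]=6, C[4]=6) = 6
step 6 → dur = C[5]=? = C[5]  (unknown; binding)
sum of known step durations = 43
dur[6] = total - known = 48 - 43 = 5
C[5] is the binding max in step 6, so C[5] = dur[6] = 5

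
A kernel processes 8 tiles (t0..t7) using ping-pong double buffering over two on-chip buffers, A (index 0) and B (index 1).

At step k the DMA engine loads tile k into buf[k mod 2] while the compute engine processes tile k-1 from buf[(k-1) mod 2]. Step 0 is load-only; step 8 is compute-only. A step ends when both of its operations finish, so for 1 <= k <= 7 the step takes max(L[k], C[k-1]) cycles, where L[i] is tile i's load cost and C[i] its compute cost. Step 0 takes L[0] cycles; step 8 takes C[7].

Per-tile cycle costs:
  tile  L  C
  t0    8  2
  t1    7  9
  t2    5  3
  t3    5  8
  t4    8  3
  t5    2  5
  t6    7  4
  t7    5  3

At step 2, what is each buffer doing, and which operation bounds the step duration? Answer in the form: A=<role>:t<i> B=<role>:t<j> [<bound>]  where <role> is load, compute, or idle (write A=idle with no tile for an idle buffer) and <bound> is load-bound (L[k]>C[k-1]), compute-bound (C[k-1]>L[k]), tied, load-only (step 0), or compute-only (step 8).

step 0: L[0]=8 → dur=8, Σ=8 | A=load:t0 B=idle [load-only]
step 1: L[1]=7 C[0]=2 → dur=7, Σ=15 | A=compute:t0 B=load:t1 [load-bound]
step 2: L[2]=5 C[1]=9 → dur=9, Σ=24 | A=load:t2 B=compute:t1 [compute-bound]
step 3: L[3]=5 C[2]=3 → dur=5, Σ=29 | A=compute:t2 B=load:t3 [load-bound]
step 4: L[4]=8 C[3]=8 → dur=8, Σ=37 | A=load:t4 B=compute:t3 [tied]
step 5: L[5]=2 C[4]=3 → dur=3, Σ=40 | A=compute:t4 B=load:t5 [compute-bound]
step 6: L[6]=7 C[5]=5 → dur=7, Σ=47 | A=load:t6 B=compute:t5 [load-bound]
step 7: L[7]=5 C[6]=4 → dur=5, Σ=52 | A=compute:t6 B=load:t7 [load-bound]
step 8: C[7]=3 → dur=3, Σ=55 | A=idle B=compute:t7 [compute-only]

step 2: A=load:t2 B=compute:t1 [compute-bound]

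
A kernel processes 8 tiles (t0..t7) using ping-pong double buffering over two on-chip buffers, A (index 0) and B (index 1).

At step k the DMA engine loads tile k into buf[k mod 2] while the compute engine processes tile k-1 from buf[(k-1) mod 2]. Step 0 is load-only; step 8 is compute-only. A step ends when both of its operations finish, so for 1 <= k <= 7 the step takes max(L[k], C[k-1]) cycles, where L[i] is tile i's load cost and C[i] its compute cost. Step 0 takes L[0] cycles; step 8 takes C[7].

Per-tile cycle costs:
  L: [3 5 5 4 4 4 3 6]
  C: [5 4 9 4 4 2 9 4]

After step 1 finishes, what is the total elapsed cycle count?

k=0 load=t0/3c comp=- wait=3 total=3
k=1 load=t1/5c comp=t0/5c wait=5 total=8
k=2 load=t2/5c comp=t1/4c wait=5 total=13
k=3 load=t3/4c comp=t2/9c wait=9 total=22
k=4 load=t4/4c comp=t3/4c wait=4 total=26
k=5 load=t5/4c comp=t4/4c wait=4 total=30
k=6 load=t6/3c comp=t5/2c wait=3 total=33
k=7 load=t7/6c comp=t6/9c wait=9 total=42
k=8 load=- comp=t7/4c wait=4 total=46

end_cycle[1] = 8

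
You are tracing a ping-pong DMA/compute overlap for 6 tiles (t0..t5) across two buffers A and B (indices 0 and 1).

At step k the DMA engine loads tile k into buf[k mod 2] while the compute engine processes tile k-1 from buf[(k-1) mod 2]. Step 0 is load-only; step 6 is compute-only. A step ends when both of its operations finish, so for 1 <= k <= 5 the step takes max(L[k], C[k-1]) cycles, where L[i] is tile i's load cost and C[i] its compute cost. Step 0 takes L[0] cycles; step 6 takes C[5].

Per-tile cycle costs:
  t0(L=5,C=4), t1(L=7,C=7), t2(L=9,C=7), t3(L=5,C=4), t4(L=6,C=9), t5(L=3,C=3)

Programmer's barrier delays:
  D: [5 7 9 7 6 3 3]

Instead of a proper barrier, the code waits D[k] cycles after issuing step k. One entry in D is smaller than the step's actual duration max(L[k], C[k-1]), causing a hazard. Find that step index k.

k=0 barrier L[0]=5→5c, D[0]=5 ok
k=1 barrier max(L[1]=7,C[0]=4)→7c, D[1]=7 ok
k=2 barrier max(L[2]=9,C[1]=7)→9c, D[2]=9 ok
k=3 barrier max(L[3]=5,C[2]=7)→7c, D[3]=7 ok
k=4 barrier max(L[4]=6,C[3]=4)→6c, D[4]=6 ok
k=5 barrier max(L[5]=3,C[4]=9)→9c, D[5]=3 SHORT
k=6 barrier C[5]=3→3c, D[6]=3 ok

hazard at step 5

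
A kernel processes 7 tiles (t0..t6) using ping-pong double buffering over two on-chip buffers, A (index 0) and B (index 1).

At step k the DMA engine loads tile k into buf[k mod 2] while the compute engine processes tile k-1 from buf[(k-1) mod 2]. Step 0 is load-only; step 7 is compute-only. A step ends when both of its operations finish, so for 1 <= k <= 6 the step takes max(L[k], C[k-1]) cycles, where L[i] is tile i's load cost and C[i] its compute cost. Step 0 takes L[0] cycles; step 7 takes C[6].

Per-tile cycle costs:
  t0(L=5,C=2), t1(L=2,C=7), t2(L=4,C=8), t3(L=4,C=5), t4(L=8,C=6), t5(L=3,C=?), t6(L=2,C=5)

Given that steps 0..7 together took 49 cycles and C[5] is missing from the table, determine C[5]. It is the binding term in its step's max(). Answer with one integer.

C[5] = 8

step 0 | dur = L[0]=5 = 5
step 1 | dur = max(L[1]=2, C[0]=2) = 2
step 2 | dur = max(L[2]=4, C[1]=7) = 7
step 3 | dur = max(L[3]=4, C[2]=8) = 8
step 4 | dur = max(L[4]=8, C[3]=5) = 8
step 5 | dur = max(L[5]=3, C[4]=6) = 6
step 6 | dur = max(L[6]=2, C[5]=?) = C[5]  (unknown; binding)
step 7 | dur = C[6]=5 = 5
sum of known step durations = 41
dur[6] = total - known = 49 - 41 = 8
C[5] is the binding max in step 6, so C[5] = dur[6] = 8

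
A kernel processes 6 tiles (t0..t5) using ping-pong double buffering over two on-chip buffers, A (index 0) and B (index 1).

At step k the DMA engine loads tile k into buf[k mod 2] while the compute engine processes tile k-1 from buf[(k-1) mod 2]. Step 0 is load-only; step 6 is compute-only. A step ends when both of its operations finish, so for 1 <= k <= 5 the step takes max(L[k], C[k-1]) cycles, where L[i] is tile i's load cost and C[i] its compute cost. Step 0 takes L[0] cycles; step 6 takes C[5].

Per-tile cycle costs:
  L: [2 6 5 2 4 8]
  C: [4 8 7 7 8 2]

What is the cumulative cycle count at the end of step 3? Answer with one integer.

[0] DMA t0→A (2c) ∥ CU idle ⇒ 2c, clock 2
[1] DMA t1→B (6c) ∥ CU A:t0 (4c) ⇒ 6c, clock 8
[2] DMA t2→A (5c) ∥ CU B:t1 (8c) ⇒ 8c, clock 16
[3] DMA t3→B (2c) ∥ CU A:t2 (7c) ⇒ 7c, clock 23
[4] DMA t4→A (4c) ∥ CU B:t3 (7c) ⇒ 7c, clock 30
[5] DMA t5→B (8c) ∥ CU A:t4 (8c) ⇒ 8c, clock 38
[6] DMA idle ∥ CU B:t5 (2c) ⇒ 2c, clock 40

end_cycle[3] = 23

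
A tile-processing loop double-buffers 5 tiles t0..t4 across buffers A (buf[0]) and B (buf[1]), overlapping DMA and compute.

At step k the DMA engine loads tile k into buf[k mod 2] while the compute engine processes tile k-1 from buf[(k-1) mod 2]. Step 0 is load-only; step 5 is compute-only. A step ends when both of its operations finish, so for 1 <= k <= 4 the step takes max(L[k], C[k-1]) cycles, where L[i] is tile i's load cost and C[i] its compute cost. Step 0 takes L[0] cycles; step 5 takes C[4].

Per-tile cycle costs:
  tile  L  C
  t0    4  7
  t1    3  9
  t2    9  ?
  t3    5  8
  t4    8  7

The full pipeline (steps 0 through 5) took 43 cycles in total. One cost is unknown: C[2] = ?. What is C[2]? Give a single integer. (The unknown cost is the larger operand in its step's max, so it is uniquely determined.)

step 0: dur = L[0]=4 = 4
step 1: dur = max(L[1]=3, C[0]=7) = 7
step 2: dur = max(L[2]=9, C[1]=9) = 9
step 3: dur = max(L[3]=5, C[2]=?) = C[2]  (unknown; binding)
step 4: dur = max(L[4]=8, C[3]=8) = 8
step 5: dur = C[4]=7 = 7
sum of known step durations = 35
dur[3] = total - known = 43 - 35 = 8
C[2] is the binding max in step 3, so C[2] = dur[3] = 8

C[2] = 8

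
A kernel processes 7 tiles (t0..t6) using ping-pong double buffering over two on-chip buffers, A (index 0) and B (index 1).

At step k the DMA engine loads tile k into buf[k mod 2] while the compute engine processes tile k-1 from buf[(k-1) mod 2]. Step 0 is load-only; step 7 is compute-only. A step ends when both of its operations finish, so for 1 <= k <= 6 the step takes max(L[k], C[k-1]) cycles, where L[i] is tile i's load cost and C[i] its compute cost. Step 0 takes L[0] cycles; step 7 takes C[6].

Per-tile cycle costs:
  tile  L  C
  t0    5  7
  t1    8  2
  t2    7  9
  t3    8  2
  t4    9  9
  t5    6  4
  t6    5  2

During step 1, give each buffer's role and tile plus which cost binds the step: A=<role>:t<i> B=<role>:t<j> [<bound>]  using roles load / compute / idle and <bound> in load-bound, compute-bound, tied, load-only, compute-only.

step 0: L[0]=5 → dur=5, Σ=5 | A=load:t0 B=idle [load-only]
step 1: L[1]=8 C[0]=7 → dur=8, Σ=13 | A=compute:t0 B=load:t1 [load-bound]
step 2: L[2]=7 C[1]=2 → dur=7, Σ=20 | A=load:t2 B=compute:t1 [load-bound]
step 3: L[3]=8 C[2]=9 → dur=9, Σ=29 | A=compute:t2 B=load:t3 [compute-bound]
step 4: L[4]=9 C[3]=2 → dur=9, Σ=38 | A=load:t4 B=compute:t3 [load-bound]
step 5: L[5]=6 C[4]=9 → dur=9, Σ=47 | A=compute:t4 B=load:t5 [compute-bound]
step 6: L[6]=5 C[5]=4 → dur=5, Σ=52 | A=load:t6 B=compute:t5 [load-bound]
step 7: C[6]=2 → dur=2, Σ=54 | A=compute:t6 B=idle [compute-only]

step 1: A=compute:t0 B=load:t1 [load-bound]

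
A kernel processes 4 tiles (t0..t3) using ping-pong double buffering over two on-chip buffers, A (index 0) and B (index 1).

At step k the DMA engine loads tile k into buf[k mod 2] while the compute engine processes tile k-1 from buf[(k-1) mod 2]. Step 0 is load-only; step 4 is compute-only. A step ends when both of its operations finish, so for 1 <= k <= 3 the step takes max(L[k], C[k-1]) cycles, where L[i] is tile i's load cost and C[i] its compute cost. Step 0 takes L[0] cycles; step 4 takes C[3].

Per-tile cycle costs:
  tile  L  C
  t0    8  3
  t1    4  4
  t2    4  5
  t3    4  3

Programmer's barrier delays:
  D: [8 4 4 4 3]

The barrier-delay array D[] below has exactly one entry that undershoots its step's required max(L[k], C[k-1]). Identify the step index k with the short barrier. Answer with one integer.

k=0 barrier L[0]=8→8c, D[0]=8 ok
k=1 barrier max(L[1]=4,C[0]=3)→4c, D[1]=4 ok
k=2 barrier max(L[2]=4,C[1]=4)→4c, D[2]=4 ok
k=3 barrier max(L[3]=4,C[2]=5)→5c, D[3]=4 SHORT
k=4 barrier C[3]=3→3c, D[4]=3 ok

hazard at step 3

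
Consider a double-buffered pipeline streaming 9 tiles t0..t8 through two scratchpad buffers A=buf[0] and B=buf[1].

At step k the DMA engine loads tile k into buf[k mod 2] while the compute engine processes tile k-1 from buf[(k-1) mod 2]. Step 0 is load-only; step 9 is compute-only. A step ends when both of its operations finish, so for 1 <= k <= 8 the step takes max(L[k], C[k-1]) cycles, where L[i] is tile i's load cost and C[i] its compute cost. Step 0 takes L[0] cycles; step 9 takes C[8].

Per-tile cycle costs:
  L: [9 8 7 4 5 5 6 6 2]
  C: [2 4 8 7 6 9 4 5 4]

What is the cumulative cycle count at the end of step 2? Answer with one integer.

k=0 load=t0/9c comp=- wait=9 total=9
k=1 load=t1/8c comp=t0/2c wait=8 total=17
k=2 load=t2/7c comp=t1/4c wait=7 total=24
k=3 load=t3/4c comp=t2/8c wait=8 total=32
k=4 load=t4/5c comp=t3/7c wait=7 total=39
k=5 load=t5/5c comp=t4/6c wait=6 total=45
k=6 load=t6/6c comp=t5/9c wait=9 total=54
k=7 load=t7/6c comp=t6/4c wait=6 total=60
k=8 load=t8/2c comp=t7/5c wait=5 total=65
k=9 load=- comp=t8/4c wait=4 total=69

end_cycle[2] = 24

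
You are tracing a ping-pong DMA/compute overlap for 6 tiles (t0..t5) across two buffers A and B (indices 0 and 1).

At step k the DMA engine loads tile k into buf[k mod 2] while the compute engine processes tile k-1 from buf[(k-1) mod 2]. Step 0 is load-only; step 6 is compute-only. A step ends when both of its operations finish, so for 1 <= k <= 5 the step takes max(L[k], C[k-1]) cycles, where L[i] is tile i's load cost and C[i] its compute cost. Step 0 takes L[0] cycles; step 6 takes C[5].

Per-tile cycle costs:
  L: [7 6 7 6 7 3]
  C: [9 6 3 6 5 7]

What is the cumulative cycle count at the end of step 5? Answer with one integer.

step 0: L[0]=7 → dur=7, Σ=7 | A=load:t0 B=idle [load-only]
step 1: L[1]=6 C[0]=9 → dur=9, Σ=16 | A=compute:t0 B=load:t1 [compute-bound]
step 2: L[2]=7 C[1]=6 → dur=7, Σ=23 | A=load:t2 B=compute:t1 [load-bound]
step 3: L[3]=6 C[2]=3 → dur=6, Σ=29 | A=compute:t2 B=load:t3 [load-bound]
step 4: L[4]=7 C[3]=6 → dur=7, Σ=36 | A=load:t4 B=compute:t3 [load-bound]
step 5: L[5]=3 C[4]=5 → dur=5, Σ=41 | A=compute:t4 B=load:t5 [compute-bound]
step 6: C[5]=7 → dur=7, Σ=48 | A=idle B=compute:t5 [compute-only]

end_cycle[5] = 41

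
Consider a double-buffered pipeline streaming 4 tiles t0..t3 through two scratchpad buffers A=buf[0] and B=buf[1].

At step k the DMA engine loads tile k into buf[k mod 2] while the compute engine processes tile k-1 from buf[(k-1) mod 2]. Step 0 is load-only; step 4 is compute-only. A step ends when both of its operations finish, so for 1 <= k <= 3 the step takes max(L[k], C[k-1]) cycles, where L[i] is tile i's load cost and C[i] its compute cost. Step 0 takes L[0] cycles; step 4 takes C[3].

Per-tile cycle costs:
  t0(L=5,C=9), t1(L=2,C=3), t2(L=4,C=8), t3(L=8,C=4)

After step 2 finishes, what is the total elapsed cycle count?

  0. 5=5c; end=5; A:t0 B:-
  1. max(2,9)=9c; end=14; A:t0 B:t1
  2. max(4,3)=4c; end=18; A:t2 B:t1
  3. max(8,8)=8c; end=26; A:t2 B:t3
  4. 4=4c; end=30; A:t2 B:t3

end_cycle[2] = 18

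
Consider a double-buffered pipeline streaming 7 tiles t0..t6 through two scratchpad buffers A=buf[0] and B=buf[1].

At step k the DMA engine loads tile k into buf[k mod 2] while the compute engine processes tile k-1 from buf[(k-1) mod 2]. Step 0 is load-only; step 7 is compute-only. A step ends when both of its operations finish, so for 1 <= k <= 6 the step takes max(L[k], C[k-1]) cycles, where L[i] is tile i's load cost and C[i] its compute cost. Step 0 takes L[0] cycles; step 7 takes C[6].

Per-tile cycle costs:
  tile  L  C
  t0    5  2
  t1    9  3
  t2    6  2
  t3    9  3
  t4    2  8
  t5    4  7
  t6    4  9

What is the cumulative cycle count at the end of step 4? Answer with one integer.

[0] DMA t0→A (5c) ∥ CU idle ⇒ 5c, clock 5
[1] DMA t1→B (9c) ∥ CU A:t0 (2c) ⇒ 9c, clock 14
[2] DMA t2→A (6c) ∥ CU B:t1 (3c) ⇒ 6c, clock 20
[3] DMA t3→B (9c) ∥ CU A:t2 (2c) ⇒ 9c, clock 29
[4] DMA t4→A (2c) ∥ CU B:t3 (3c) ⇒ 3c, clock 32
[5] DMA t5→B (4c) ∥ CU A:t4 (8c) ⇒ 8c, clock 40
[6] DMA t6→A (4c) ∥ CU B:t5 (7c) ⇒ 7c, clock 47
[7] DMA idle ∥ CU A:t6 (9c) ⇒ 9c, clock 56

end_cycle[4] = 32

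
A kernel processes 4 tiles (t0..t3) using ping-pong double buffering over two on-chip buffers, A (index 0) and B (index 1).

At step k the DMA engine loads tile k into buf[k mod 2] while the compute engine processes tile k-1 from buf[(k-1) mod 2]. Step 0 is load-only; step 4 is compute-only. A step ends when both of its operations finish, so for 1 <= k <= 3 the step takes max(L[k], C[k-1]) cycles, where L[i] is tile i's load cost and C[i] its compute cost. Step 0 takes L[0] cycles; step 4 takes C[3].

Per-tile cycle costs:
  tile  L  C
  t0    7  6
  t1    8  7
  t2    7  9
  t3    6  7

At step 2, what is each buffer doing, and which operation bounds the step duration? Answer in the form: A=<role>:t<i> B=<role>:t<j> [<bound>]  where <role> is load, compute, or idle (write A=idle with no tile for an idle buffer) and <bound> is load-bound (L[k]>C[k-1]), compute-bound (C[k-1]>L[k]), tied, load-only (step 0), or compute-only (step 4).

k=0 load=t0/7c comp=- wait=7 total=7
k=1 load=t1/8c comp=t0/6c wait=8 total=15
k=2 load=t2/7c comp=t1/7c wait=7 total=22
k=3 load=t3/6c comp=t2/9c wait=9 total=31
k=4 load=- comp=t3/7c wait=7 total=38

step 2: A=load:t2 B=compute:t1 [tied]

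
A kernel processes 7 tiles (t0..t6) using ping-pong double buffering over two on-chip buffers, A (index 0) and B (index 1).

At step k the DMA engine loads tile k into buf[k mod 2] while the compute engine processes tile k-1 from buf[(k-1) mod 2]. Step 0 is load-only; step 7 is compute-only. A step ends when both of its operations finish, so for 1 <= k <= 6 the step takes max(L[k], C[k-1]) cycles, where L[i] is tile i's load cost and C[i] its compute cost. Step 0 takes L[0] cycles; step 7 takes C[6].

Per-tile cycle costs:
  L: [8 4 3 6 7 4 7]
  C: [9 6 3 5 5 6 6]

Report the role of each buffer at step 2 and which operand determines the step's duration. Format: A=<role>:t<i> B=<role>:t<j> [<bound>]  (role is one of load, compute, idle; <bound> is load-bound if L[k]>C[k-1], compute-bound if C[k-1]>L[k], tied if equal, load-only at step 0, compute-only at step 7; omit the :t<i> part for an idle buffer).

[0] DMA t0→A (8c) ∥ CU idle ⇒ 8c, clock 8
[1] DMA t1→B (4c) ∥ CU A:t0 (9c) ⇒ 9c, clock 17
[2] DMA t2→A (3c) ∥ CU B:t1 (6c) ⇒ 6c, clock 23
[3] DMA t3→B (6c) ∥ CU A:t2 (3c) ⇒ 6c, clock 29
[4] DMA t4→A (7c) ∥ CU B:t3 (5c) ⇒ 7c, clock 36
[5] DMA t5→B (4c) ∥ CU A:t4 (5c) ⇒ 5c, clock 41
[6] DMA t6→A (7c) ∥ CU B:t5 (6c) ⇒ 7c, clock 48
[7] DMA idle ∥ CU A:t6 (6c) ⇒ 6c, clock 54

step 2: A=load:t2 B=compute:t1 [compute-bound]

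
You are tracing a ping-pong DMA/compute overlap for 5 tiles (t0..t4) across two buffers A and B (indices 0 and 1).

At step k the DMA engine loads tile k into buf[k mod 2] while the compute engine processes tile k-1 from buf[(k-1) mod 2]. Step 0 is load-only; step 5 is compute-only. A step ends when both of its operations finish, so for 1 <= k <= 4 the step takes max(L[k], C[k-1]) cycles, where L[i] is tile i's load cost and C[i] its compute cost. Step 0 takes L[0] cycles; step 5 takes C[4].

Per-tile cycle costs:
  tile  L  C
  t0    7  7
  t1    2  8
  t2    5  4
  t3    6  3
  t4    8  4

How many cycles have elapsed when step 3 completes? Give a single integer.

[0] DMA t0→A (7c) ∥ CU idle ⇒ 7c, clock 7
[1] DMA t1→B (2c) ∥ CU A:t0 (7c) ⇒ 7c, clock 14
[2] DMA t2→A (5c) ∥ CU B:t1 (8c) ⇒ 8c, clock 22
[3] DMA t3→B (6c) ∥ CU A:t2 (4c) ⇒ 6c, clock 28
[4] DMA t4→A (8c) ∥ CU B:t3 (3c) ⇒ 8c, clock 36
[5] DMA idle ∥ CU A:t4 (4c) ⇒ 4c, clock 40

end_cycle[3] = 28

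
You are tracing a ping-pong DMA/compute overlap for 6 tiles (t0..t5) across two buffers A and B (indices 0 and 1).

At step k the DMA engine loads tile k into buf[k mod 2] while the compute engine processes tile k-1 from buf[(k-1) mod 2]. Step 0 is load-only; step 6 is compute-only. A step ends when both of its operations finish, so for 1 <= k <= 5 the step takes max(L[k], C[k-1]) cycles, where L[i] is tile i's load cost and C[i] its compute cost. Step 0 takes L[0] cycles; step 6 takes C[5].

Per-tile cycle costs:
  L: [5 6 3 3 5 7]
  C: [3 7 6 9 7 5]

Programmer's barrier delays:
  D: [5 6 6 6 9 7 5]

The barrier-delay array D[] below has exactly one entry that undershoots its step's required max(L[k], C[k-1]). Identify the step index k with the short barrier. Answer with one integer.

[0] required=L[0]=5=5 vs D=5 ok
[1] required=max(L[1]=6,C[0]=3)=6 vs D=6 ok
[2] required=max(L[2]=3,C[1]=7)=7 vs D=6 SHORT
[3] required=max(L[3]=3,C[2]=6)=6 vs D=6 ok
[4] required=max(L[4]=5,C[3]=9)=9 vs D=9 ok
[5] required=max(L[5]=7,C[4]=7)=7 vs D=7 ok
[6] required=C[5]=5=5 vs D=5 ok

hazard at step 2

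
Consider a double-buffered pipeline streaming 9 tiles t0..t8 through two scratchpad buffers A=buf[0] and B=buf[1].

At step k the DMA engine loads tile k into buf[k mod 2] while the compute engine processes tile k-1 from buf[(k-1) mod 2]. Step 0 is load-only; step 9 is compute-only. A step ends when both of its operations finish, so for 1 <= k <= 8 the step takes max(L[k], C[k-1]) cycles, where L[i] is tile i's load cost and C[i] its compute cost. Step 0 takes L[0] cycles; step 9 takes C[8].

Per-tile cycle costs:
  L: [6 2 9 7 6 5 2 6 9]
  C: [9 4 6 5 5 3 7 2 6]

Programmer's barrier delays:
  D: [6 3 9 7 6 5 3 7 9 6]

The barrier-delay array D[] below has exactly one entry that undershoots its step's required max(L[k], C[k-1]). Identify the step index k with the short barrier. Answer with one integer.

[0] required=L[0]=6=6 vs D=6 ok
[1] required=max(L[1]=2,C[0]=9)=9 vs D=3 SHORT
[2] required=max(L[2]=9,C[1]=4)=9 vs D=9 ok
[3] required=max(L[3]=7,C[2]=6)=7 vs D=7 ok
[4] required=max(L[4]=6,C[3]=5)=6 vs D=6 ok
[5] required=max(L[5]=5,C[4]=5)=5 vs D=5 ok
[6] required=max(L[6]=2,C[5]=3)=3 vs D=3 ok
[7] required=max(L[7]=6,C[6]=7)=7 vs D=7 ok
[8] required=max(L[8]=9,C[7]=2)=9 vs D=9 ok
[9] required=C[8]=6=6 vs D=6 ok

hazard at step 1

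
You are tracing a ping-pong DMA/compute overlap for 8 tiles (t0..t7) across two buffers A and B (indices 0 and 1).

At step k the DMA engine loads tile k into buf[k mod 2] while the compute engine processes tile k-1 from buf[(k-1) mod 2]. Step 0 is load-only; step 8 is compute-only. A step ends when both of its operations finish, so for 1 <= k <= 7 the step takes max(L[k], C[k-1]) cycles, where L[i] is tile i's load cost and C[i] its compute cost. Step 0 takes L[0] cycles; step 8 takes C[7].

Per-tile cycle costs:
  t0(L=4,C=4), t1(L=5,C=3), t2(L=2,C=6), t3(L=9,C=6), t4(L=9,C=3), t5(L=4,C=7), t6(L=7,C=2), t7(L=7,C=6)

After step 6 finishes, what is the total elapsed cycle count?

[0] DMA t0→A (4c) ∥ CU idle ⇒ 4c, clock 4
[1] DMA t1→B (5c) ∥ CU A:t0 (4c) ⇒ 5c, clock 9
[2] DMA t2→A (2c) ∥ CU B:t1 (3c) ⇒ 3c, clock 12
[3] DMA t3→B (9c) ∥ CU A:t2 (6c) ⇒ 9c, clock 21
[4] DMA t4→A (9c) ∥ CU B:t3 (6c) ⇒ 9c, clock 30
[5] DMA t5→B (4c) ∥ CU A:t4 (3c) ⇒ 4c, clock 34
[6] DMA t6→A (7c) ∥ CU B:t5 (7c) ⇒ 7c, clock 41
[7] DMA t7→B (7c) ∥ CU A:t6 (2c) ⇒ 7c, clock 48
[8] DMA idle ∥ CU B:t7 (6c) ⇒ 6c, clock 54

end_cycle[6] = 41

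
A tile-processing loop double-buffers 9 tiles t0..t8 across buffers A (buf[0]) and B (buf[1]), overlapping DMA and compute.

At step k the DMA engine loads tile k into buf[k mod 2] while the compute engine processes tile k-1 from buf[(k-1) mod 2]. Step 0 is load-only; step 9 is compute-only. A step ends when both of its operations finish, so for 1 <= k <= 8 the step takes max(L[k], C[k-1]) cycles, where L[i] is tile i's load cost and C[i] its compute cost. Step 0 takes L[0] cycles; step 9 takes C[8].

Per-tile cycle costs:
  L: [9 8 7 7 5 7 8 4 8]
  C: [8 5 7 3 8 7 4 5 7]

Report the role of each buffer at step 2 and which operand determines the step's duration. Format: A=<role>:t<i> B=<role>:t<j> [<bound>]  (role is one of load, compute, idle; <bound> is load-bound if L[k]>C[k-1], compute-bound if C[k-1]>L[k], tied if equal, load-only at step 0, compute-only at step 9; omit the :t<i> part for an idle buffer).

step 2: A=load:t2 B=compute:t1 [load-bound]

step 0: L[0]=9 → dur=9, Σ=9 | A=load:t0 B=idle [load-only]
step 1: L[1]=8 C[0]=8 → dur=8, Σ=17 | A=compute:t0 B=load:t1 [tied]
step 2: L[2]=7 C[1]=5 → dur=7, Σ=24 | A=load:t2 B=compute:t1 [load-bound]
step 3: L[3]=7 C[2]=7 → dur=7, Σ=31 | A=compute:t2 B=load:t3 [tied]
step 4: L[4]=5 C[3]=3 → dur=5, Σ=36 | A=load:t4 B=compute:t3 [load-bound]
step 5: L[5]=7 C[4]=8 → dur=8, Σ=44 | A=compute:t4 B=load:t5 [compute-bound]
step 6: L[6]=8 C[5]=7 → dur=8, Σ=52 | A=load:t6 B=compute:t5 [load-bound]
step 7: L[7]=4 C[6]=4 → dur=4, Σ=56 | A=compute:t6 B=load:t7 [tied]
step 8: L[8]=8 C[7]=5 → dur=8, Σ=64 | A=load:t8 B=compute:t7 [load-bound]
step 9: C[8]=7 → dur=7, Σ=71 | A=compute:t8 B=idle [compute-only]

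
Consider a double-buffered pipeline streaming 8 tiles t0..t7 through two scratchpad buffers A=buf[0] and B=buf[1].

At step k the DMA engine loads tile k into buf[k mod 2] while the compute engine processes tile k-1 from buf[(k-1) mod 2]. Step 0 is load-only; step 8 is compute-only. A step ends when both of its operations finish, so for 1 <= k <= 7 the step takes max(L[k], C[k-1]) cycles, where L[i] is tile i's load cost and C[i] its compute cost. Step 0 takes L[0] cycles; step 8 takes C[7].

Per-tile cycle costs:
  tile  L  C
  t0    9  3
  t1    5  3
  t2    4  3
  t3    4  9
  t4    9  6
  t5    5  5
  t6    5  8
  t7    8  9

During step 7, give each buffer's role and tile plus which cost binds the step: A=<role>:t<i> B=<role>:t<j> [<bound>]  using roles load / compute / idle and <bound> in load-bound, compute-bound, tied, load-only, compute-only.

[0] DMA t0→A (9c) ∥ CU idle ⇒ 9c, clock 9
[1] DMA t1→B (5c) ∥ CU A:t0 (3c) ⇒ 5c, clock 14
[2] DMA t2→A (4c) ∥ CU B:t1 (3c) ⇒ 4c, clock 18
[3] DMA t3→B (4c) ∥ CU A:t2 (3c) ⇒ 4c, clock 22
[4] DMA t4→A (9c) ∥ CU B:t3 (9c) ⇒ 9c, clock 31
[5] DMA t5→B (5c) ∥ CU A:t4 (6c) ⇒ 6c, clock 37
[6] DMA t6→A (5c) ∥ CU B:t5 (5c) ⇒ 5c, clock 42
[7] DMA t7→B (8c) ∥ CU A:t6 (8c) ⇒ 8c, clock 50
[8] DMA idle ∥ CU B:t7 (9c) ⇒ 9c, clock 59

step 7: A=compute:t6 B=load:t7 [tied]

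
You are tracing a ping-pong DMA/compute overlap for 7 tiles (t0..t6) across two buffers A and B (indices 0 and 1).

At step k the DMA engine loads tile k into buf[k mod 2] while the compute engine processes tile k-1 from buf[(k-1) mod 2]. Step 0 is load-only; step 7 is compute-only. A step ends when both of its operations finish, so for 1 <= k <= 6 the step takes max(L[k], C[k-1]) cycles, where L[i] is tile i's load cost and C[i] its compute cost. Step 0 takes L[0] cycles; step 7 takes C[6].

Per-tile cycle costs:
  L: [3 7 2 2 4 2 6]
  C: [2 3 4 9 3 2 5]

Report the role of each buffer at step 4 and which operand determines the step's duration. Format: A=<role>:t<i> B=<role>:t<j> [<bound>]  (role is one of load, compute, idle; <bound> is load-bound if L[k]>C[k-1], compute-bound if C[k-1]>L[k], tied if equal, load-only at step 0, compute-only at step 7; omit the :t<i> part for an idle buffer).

step 4: A=load:t4 B=compute:t3 [compute-bound]

k=0 load=t0/3c comp=- wait=3 total=3
k=1 load=t1/7c comp=t0/2c wait=7 total=10
k=2 load=t2/2c comp=t1/3c wait=3 total=13
k=3 load=t3/2c comp=t2/4c wait=4 total=17
k=4 load=t4/4c comp=t3/9c wait=9 total=26
k=5 load=t5/2c comp=t4/3c wait=3 total=29
k=6 load=t6/6c comp=t5/2c wait=6 total=35
k=7 load=- comp=t6/5c wait=5 total=40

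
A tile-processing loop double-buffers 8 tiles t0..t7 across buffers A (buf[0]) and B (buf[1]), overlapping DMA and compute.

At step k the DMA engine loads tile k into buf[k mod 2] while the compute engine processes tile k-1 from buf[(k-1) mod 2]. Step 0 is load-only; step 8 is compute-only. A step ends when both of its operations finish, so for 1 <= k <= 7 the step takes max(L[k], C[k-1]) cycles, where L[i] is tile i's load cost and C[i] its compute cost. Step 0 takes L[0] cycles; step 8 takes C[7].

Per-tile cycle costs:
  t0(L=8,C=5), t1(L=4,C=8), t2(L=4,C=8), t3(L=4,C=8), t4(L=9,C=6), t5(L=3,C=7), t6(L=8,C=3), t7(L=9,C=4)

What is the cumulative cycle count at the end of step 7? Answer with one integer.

end_cycle[7] = 61

k=0 load=t0/8c comp=- wait=8 total=8
k=1 load=t1/4c comp=t0/5c wait=5 total=13
k=2 load=t2/4c comp=t1/8c wait=8 total=21
k=3 load=t3/4c comp=t2/8c wait=8 total=29
k=4 load=t4/9c comp=t3/8c wait=9 total=38
k=5 load=t5/3c comp=t4/6c wait=6 total=44
k=6 load=t6/8c comp=t5/7c wait=8 total=52
k=7 load=t7/9c comp=t6/3c wait=9 total=61
k=8 load=- comp=t7/4c wait=4 total=65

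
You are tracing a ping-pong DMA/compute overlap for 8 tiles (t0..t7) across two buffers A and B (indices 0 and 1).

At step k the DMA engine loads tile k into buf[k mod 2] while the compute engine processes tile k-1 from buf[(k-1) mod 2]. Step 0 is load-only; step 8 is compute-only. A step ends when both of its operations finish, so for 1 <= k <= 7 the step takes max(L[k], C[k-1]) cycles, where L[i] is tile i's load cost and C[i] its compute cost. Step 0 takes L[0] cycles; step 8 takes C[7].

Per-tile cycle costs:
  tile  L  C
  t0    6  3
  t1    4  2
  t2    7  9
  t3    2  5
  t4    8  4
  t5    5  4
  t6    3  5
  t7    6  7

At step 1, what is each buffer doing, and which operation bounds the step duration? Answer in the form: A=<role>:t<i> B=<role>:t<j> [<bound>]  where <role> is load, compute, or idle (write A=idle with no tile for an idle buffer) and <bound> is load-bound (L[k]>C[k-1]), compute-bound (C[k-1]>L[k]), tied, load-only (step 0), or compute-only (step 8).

step 1: A=compute:t0 B=load:t1 [load-bound]

[0] DMA t0→A (6c) ∥ CU idle ⇒ 6c, clock 6
[1] DMA t1→B (4c) ∥ CU A:t0 (3c) ⇒ 4c, clock 10
[2] DMA t2→A (7c) ∥ CU B:t1 (2c) ⇒ 7c, clock 17
[3] DMA t3→B (2c) ∥ CU A:t2 (9c) ⇒ 9c, clock 26
[4] DMA t4→A (8c) ∥ CU B:t3 (5c) ⇒ 8c, clock 34
[5] DMA t5→B (5c) ∥ CU A:t4 (4c) ⇒ 5c, clock 39
[6] DMA t6→A (3c) ∥ CU B:t5 (4c) ⇒ 4c, clock 43
[7] DMA t7→B (6c) ∥ CU A:t6 (5c) ⇒ 6c, clock 49
[8] DMA idle ∥ CU B:t7 (7c) ⇒ 7c, clock 56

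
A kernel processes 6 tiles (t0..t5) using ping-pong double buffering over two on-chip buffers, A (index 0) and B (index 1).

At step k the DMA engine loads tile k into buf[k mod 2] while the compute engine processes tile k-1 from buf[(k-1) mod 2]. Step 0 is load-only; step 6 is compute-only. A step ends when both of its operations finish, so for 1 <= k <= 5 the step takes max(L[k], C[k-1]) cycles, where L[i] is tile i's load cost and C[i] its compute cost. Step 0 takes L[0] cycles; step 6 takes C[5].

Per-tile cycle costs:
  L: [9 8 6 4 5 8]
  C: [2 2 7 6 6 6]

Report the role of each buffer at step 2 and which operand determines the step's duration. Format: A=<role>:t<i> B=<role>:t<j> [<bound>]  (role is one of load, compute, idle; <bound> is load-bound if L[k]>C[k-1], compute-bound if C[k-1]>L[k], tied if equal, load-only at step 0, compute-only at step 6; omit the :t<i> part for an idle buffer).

[0] DMA t0→A (9c) ∥ CU idle ⇒ 9c, clock 9
[1] DMA t1→B (8c) ∥ CU A:t0 (2c) ⇒ 8c, clock 17
[2] DMA t2→A (6c) ∥ CU B:t1 (2c) ⇒ 6c, clock 23
[3] DMA t3→B (4c) ∥ CU A:t2 (7c) ⇒ 7c, clock 30
[4] DMA t4→A (5c) ∥ CU B:t3 (6c) ⇒ 6c, clock 36
[5] DMA t5→B (8c) ∥ CU A:t4 (6c) ⇒ 8c, clock 44
[6] DMA idle ∥ CU B:t5 (6c) ⇒ 6c, clock 50

step 2: A=load:t2 B=compute:t1 [load-bound]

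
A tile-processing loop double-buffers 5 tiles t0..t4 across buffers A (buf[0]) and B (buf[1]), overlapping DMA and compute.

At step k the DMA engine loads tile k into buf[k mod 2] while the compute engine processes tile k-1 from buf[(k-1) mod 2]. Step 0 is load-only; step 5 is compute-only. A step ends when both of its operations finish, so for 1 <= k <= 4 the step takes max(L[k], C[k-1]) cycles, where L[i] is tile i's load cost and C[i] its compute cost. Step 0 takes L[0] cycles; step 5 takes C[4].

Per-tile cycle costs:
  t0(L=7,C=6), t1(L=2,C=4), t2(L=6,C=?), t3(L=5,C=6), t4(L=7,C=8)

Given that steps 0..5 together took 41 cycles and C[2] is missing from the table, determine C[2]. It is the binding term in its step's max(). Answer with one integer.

step 0 = dur = L[0]=7 = 7
step 1 = dur = max(L[1]=2, C[0]=6) = 6
step 2 = dur = max(L[2]=6, C[1]=4) = 6
step 3 = dur = max(L[3]=5, C[2]=?) = C[2]  (unknown; binding)
step 4 = dur = max(L[4]=7, C[3]=6) = 7
step 5 = dur = C[4]=8 = 8
sum of known step durations = 34
dur[3] = total - known = 41 - 34 = 7
C[2] is the binding max in step 3, so C[2] = dur[3] = 7

C[2] = 7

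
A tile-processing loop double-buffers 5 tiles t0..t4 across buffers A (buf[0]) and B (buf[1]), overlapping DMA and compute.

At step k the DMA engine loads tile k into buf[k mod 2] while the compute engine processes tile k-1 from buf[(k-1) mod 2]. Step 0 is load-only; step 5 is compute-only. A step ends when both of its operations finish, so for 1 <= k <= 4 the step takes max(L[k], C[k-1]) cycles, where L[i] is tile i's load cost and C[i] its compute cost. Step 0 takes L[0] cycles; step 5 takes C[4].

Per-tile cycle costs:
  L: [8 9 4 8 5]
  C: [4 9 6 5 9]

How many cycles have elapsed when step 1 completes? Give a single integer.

  0. 8=8c; end=8; A:t0 B:-
  1. max(9,4)=9c; end=17; A:t0 B:t1
  2. max(4,9)=9c; end=26; A:t2 B:t1
  3. max(8,6)=8c; end=34; A:t2 B:t3
  4. max(5,5)=5c; end=39; A:t4 B:t3
  5. 9=9c; end=48; A:t4 B:t3

end_cycle[1] = 17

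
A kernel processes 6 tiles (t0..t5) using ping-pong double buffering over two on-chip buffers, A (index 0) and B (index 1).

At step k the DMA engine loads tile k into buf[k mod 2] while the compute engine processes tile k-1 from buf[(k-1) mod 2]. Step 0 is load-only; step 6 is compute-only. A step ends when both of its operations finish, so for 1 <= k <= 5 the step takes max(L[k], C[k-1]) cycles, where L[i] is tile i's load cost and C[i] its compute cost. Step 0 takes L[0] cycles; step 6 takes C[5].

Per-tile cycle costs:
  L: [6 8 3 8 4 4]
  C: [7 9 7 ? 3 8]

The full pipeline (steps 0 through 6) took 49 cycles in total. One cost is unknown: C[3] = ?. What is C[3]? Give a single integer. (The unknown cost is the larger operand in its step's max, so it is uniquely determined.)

C[3] = 6

step 0: dur = L[0]=6 = 6
step 1: dur = max(L[1]=8, C[0]=7) = 8
step 2: dur = max(L[2]=3, C[1]=9) = 9
step 3: dur = max(L[3]=8, C[2]=7) = 8
step 4: dur = max(L[4]=4, C[3]=?) = C[3]  (unknown; binding)
step 5: dur = max(L[5]=4, C[4]=3) = 4
step 6: dur = C[5]=8 = 8
sum of known step durations = 43
dur[4] = total - known = 49 - 43 = 6
C[3] is the binding max in step 4, so C[3] = dur[4] = 6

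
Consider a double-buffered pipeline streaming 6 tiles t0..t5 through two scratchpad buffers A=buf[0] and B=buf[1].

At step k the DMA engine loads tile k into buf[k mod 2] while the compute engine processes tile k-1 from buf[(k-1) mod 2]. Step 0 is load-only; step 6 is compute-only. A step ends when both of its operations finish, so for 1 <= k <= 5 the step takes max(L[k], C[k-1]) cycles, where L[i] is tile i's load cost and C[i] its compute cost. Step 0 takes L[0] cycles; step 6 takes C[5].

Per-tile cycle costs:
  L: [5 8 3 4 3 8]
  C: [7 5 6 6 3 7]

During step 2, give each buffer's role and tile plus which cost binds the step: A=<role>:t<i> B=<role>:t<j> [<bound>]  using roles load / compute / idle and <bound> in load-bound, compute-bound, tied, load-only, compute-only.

step 2: A=load:t2 B=compute:t1 [compute-bound]

  0. 5=5c; end=5; A:t0 B:-
  1. max(8,7)=8c; end=13; A:t0 B:t1
  2. max(3,5)=5c; end=18; A:t2 B:t1
  3. max(4,6)=6c; end=24; A:t2 B:t3
  4. max(3,6)=6c; end=30; A:t4 B:t3
  5. max(8,3)=8c; end=38; A:t4 B:t5
  6. 7=7c; end=45; A:t4 B:t5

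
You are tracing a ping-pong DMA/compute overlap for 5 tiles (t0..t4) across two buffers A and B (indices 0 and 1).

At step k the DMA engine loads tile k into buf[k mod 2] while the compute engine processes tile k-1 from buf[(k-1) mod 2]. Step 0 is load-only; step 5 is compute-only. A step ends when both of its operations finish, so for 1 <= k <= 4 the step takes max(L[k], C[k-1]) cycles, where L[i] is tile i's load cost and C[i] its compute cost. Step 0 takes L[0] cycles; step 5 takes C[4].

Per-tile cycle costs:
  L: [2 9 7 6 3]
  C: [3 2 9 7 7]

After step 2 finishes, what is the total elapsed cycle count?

end_cycle[2] = 18

  0. 2=2c; end=2; A:t0 B:-
  1. max(9,3)=9c; end=11; A:t0 B:t1
  2. max(7,2)=7c; end=18; A:t2 B:t1
  3. max(6,9)=9c; end=27; A:t2 B:t3
  4. max(3,7)=7c; end=34; A:t4 B:t3
  5. 7=7c; end=41; A:t4 B:t3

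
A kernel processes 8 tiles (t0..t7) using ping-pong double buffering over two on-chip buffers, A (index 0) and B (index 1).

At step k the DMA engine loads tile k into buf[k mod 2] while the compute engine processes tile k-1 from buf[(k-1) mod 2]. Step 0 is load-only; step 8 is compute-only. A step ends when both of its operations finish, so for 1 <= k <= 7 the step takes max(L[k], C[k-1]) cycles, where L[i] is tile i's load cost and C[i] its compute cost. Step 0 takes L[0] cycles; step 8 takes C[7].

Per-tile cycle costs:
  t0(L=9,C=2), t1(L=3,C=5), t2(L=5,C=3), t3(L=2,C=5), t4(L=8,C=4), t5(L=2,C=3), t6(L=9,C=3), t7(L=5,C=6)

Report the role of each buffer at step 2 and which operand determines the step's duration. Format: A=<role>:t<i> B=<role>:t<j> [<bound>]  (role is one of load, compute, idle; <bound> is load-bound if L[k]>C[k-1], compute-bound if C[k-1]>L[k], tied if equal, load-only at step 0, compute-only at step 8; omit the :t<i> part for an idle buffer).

step 2: A=load:t2 B=compute:t1 [tied]

k=0 load=t0/9c comp=- wait=9 total=9
k=1 load=t1/3c comp=t0/2c wait=3 total=12
k=2 load=t2/5c comp=t1/5c wait=5 total=17
k=3 load=t3/2c comp=t2/3c wait=3 total=20
k=4 load=t4/8c comp=t3/5c wait=8 total=28
k=5 load=t5/2c comp=t4/4c wait=4 total=32
k=6 load=t6/9c comp=t5/3c wait=9 total=41
k=7 load=t7/5c comp=t6/3c wait=5 total=46
k=8 load=- comp=t7/6c wait=6 total=52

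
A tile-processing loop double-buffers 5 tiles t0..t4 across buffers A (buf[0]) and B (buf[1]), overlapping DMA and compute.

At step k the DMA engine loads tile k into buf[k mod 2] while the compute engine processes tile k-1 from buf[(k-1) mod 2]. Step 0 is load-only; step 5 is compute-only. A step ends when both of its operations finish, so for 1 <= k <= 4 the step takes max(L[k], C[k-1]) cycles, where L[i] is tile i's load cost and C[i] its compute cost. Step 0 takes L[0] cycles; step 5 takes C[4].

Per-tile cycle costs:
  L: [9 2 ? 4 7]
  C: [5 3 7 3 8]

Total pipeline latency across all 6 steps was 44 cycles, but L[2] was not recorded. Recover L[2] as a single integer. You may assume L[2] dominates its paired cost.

step 0 = dur = L[0]=9 = 9
step 1 = dur = max(L[1]=2, C[0]=5) = 5
step 2 = dur = max(L[2]=?, C[1]=3) = L[2]  (unknown; binding)
step 3 = dur = max(L[3]=4, C[2]=7) = 7
step 4 = dur = max(L[4]=7, C[3]=3) = 7
step 5 = dur = C[4]=8 = 8
sum of known step durations = 36
dur[2] = total - known = 44 - 36 = 8
L[2] is the binding max in step 2, so L[2] = dur[2] = 8

L[2] = 8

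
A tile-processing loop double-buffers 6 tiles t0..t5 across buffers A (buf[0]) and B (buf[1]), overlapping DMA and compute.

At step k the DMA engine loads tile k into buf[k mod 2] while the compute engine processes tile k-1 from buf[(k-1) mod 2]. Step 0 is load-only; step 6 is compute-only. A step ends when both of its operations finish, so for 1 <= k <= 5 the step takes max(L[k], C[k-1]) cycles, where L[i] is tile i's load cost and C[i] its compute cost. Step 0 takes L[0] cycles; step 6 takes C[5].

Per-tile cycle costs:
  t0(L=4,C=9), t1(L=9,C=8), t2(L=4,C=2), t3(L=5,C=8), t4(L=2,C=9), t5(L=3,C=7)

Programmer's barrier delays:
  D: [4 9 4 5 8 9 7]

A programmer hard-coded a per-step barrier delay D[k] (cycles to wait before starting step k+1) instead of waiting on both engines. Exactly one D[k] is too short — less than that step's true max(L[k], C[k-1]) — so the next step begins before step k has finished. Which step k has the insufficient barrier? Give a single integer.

hazard at step 2

k=0 barrier L[0]=4→4c, D[0]=4 ok
k=1 barrier max(L[1]=9,C[0]=9)→9c, D[1]=9 ok
k=2 barrier max(L[2]=4,C[1]=8)→8c, D[2]=4 SHORT
k=3 barrier max(L[3]=5,C[2]=2)→5c, D[3]=5 ok
k=4 barrier max(L[4]=2,C[3]=8)→8c, D[4]=8 ok
k=5 barrier max(L[5]=3,C[4]=9)→9c, D[5]=9 ok
k=6 barrier C[5]=7→7c, D[6]=7 ok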